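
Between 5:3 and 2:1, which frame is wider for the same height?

5:3 = 1.667 and 2; 2 > 1.667.

2:1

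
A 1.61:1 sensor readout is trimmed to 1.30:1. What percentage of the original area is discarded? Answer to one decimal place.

Going from 1.61:1 to 1.30:1 means cutting width while keeping height.
Area ratio = (1.300)/(1.610) = 80.75%; the remaining 19.25% is cropped out.

19.3%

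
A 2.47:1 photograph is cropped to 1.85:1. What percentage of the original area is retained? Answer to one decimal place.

1.85:1 is narrower than 2.47:1, so the crop keeps the full height and trims the width.
Area ratio = (1.850)/(2.470) = 74.90% retained.

74.9%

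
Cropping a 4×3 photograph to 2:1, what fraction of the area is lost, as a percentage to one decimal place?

Going from 4×3 to 2:1 means cutting height while keeping width.
(1.333)/(2.000) ≈ 0.667 of the area survives, leaving 33.33% discarded.

33.3%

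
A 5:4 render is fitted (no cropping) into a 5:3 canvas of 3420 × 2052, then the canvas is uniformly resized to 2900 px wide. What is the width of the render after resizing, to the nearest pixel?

In the 3420×2052 frame the render fills the height: width = 2052 × 5/4 ≈ 2565.00 px.
Scaling 3420 → 2900 is ×0.8480, so the width becomes 2565.00 × 0.8480 ≈ 2175.00 px.

2175 px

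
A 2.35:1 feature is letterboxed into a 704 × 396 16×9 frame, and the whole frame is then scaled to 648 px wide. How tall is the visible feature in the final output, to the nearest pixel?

276 px

In the 704×396 frame the feature fills the width: height = 704 / 2.350 ≈ 299.57 px.
Resizing to 648 px wide multiplies everything by 0.9205: 299.57 → 275.74 px.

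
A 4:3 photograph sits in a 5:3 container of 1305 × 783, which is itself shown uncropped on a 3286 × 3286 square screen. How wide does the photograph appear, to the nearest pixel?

First fit — 4:3 into 1305×783 spans the height: 1044.00 × 783.00.
5:3 in 3286×3286: fills the width, so the intermediate becomes 3286.00 × 1971.60 — a scale of ×2.5180.
So the photograph's width is 1044.00 × 2.5180 ≈ 2628.80.

2629 px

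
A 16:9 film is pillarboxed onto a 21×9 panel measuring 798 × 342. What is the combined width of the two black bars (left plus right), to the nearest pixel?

190 px

16:9 (1.778) < 21×9 (2.333), so the film fills the height.
Content width = 342 × 16/9 ≈ 608.00 px.
798 − 608.00 = 190.00 px of bars.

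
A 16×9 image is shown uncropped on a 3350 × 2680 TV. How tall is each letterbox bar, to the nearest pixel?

398 px

Since 1.778 > 1.250, the image is width-limited.
That makes the image 1884.38 px tall (3350 × 9/16).
2680 − 1884.38 = 795.62 px of bars (397.81 each).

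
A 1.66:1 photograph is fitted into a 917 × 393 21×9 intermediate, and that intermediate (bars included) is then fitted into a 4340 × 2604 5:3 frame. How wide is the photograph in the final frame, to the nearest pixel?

1.66:1 in 917×393: fills the height, so the photograph is 652.38 × 393.00.
21×9 in 4340×2604: fills the width, so the intermediate becomes 4340.00 × 1860.00 — a scale of ×4.7328.
Applying the same ×4.7328: 652.38 → 3087.60.

3088 px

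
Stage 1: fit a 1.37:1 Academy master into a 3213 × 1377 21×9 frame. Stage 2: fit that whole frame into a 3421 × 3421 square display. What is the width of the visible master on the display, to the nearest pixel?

2009 px

First fit — 1.37:1 Academy into 3213×1377 spans the height: 1886.49 × 1377.00.
21×9 in 3421×3421: fills the width, so the intermediate becomes 3421.00 × 1466.14 — a scale of ×1.0647.
So the master's width is 1886.49 × 1.0647 ≈ 2008.62.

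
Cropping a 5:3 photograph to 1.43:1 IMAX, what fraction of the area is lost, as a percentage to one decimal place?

1.43:1 IMAX is narrower than 5:3, so the crop keeps the full height and trims the width.
Area ratio = (1.430)/(1.667) = 85.80%; the remaining 14.20% is cropped out.

14.2%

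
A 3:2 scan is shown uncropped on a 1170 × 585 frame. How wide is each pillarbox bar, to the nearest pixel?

3:2 is narrower than Univisium 2:1, so it spans the full height.
That makes the image 877.50 px wide (585 × 3/2).
Leftover width: 1170 − 877.50 = 292.50 px → 146.25 each side.

146 px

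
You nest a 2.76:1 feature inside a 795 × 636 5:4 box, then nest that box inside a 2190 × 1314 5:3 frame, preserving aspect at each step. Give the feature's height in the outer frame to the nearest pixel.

595 px

First fit — 2.76:1 into 795×636 spans the width: 795.00 × 288.04.
The 5:4 canvas is height-limited in 2190×1314, giving 1642.50 × 1314.00; scale factor 2.0660.
Applying the same ×2.0660: 288.04 → 595.11.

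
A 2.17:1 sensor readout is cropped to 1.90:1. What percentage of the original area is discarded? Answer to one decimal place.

12.4%

1.90:1 is narrower than 2.17:1, so the crop keeps the full height and trims the width.
(1.900)/(2.170) ≈ 0.876 of the area survives, leaving 12.44% discarded.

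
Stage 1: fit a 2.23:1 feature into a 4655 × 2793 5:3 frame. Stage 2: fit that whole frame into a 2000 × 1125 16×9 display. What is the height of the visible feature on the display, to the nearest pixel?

Inside the 4655×2793 canvas the feature is width-limited at 4655.00 × 2087.44.
The 5:3 canvas is height-limited in 2000×1125, giving 1875.00 × 1125.00; scale factor 0.4028.
So the feature's height is 2087.44 × 0.4028 ≈ 840.81.

841 px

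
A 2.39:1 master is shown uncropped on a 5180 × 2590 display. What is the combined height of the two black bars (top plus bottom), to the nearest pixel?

423 px

Since 2.390 > 2.000, the master is width-limited.
Content height = 5180 / 2.390 ≈ 2167.36 px.
Leftover height: 2590 − 2167.36 = 422.64 px.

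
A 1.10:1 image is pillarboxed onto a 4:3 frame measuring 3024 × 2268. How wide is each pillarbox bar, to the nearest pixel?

265 px

Since 1.100 < 1.333, the image is height-limited.
The image is 2268 × 1.100 ≈ 2494.80 px wide.
3024 − 2494.80 = 529.20 px of bars (264.60 each).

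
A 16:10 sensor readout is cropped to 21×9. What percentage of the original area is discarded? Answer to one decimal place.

31.4%

The width stays; only height is cut (since 21×9 is wider than 16:10).
(1.600)/(2.333) ≈ 0.686 of the area survives, leaving 31.43% discarded.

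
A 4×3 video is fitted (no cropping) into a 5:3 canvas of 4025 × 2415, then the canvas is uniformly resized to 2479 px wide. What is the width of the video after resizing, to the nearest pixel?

In the 4025×2415 frame the video fills the height: width = 2415 × 4/3 ≈ 3220.00 px.
Resizing to 2479 px wide multiplies everything by 0.6159: 3220.00 → 1983.20 px.

1983 px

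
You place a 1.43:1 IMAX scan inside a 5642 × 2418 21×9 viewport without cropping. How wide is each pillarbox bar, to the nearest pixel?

1092 px

1.43:1 IMAX (1.430) < 21×9 (2.333), so the scan fills the height.
Content width = 2418 × 1.430 ≈ 3457.74 px.
5642 − 3457.74 = 2184.26 px of bars (1092.13 each).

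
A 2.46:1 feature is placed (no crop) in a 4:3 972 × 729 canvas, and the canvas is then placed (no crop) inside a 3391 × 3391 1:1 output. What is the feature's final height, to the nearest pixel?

1378 px

First fit — 2.46:1 into 972×729 spans the width: 972.00 × 395.12.
Second fit — the 4:3 canvas into 3391×3391 spans the width: 3391.00 × 2543.25 (×3.4887 from 972×729).
The feature scales with it: height 395.12 × 3.4887 ≈ 1378.46.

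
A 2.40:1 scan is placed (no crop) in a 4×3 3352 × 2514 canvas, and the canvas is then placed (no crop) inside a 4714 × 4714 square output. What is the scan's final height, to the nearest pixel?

First fit — 2.40:1 into 3352×2514 spans the width: 3352.00 × 1396.67.
Second fit — the 4×3 canvas into 4714×4714 spans the width: 4714.00 × 3535.50 (×1.4063 from 3352×2514).
The scan scales with it: height 1396.67 × 1.4063 ≈ 1964.17.

1964 px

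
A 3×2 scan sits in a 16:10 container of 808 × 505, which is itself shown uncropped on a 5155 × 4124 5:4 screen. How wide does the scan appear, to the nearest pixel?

3×2 in 808×505: fills the height, so the scan is 757.50 × 505.00.
Second fit — the 16:10 canvas into 5155×4124 spans the width: 5155.00 × 3221.88 (×6.3800 from 808×505).
Applying the same ×6.3800: 757.50 → 4832.81.

4833 px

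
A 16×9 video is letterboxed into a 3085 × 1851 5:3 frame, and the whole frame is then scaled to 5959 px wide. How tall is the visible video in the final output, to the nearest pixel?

3352 px

In the 3085×1851 frame the video fills the width: height = 3085 × 9/16 ≈ 1735.31 px.
Resizing to 5959 px wide multiplies everything by 1.9316: 1735.31 → 3351.94 px.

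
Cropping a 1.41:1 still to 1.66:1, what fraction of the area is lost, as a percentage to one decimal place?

15.1%

Going from 1.41:1 to 1.66:1 means cutting height while keeping width.
Fraction kept = (1.410)/(1.660) ≈ 84.94%, so 15.06% is lost.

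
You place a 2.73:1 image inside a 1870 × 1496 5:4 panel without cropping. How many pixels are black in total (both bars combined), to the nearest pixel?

2.73:1 (2.730) > 5:4 (1.250), so the image fills the width.
Content height = 1870 / 2.730 ≈ 684.9817 px.
1496 − 684.9817 = 811.0183 px of bars.
Across the 1870-px span: 811.0183 × 1870 ≈ 1516604 px.

1516604 pixels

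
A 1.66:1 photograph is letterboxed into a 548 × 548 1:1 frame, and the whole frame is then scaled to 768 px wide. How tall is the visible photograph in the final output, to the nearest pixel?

At 548×548 the photograph is width-limited, so height = 548 / 1.660 ≈ 330.12 px.
Scaling 548 → 768 is ×1.4015, so the height becomes 330.12 × 1.4015 ≈ 462.65 px.

463 px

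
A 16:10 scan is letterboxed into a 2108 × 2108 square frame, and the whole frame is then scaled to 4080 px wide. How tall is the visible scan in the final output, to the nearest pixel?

2550 px

Fitted into 2108×2108, the scan spans the width; its height is 2108 × 10/16 ≈ 1317.50 px.
Resizing to 4080 px wide multiplies everything by 1.9355: 1317.50 → 2550.00 px.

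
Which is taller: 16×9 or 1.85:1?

16×9

16×9 = 1.778 and 1.85; 1.85 > 1.778. The smaller width-to-height ratio is the taller frame.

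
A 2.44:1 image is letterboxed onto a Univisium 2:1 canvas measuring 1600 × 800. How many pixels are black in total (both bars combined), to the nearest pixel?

Since 2.440 > 2.000, the image is width-limited.
That makes the image 655.7377 px tall (1600 / 2.440).
800 − 655.7377 = 144.2623 px of bars.
That's 144.2623 × 1600 ≈ 230820 black pixels.

230820 pixels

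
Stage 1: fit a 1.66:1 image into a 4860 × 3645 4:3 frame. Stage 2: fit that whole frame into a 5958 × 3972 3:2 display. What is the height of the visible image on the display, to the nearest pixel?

3190 px

First fit — 1.66:1 into 4860×3645 spans the width: 4860.00 × 2927.71.
The 4:3 canvas is height-limited in 5958×3972, giving 5296.00 × 3972.00; scale factor 1.0897.
So the image's height is 2927.71 × 1.0897 ≈ 3190.36.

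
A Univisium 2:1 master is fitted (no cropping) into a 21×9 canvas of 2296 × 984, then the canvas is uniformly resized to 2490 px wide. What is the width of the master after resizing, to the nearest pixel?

In the 2296×984 frame the master fills the height: width = 984 × 2/1 ≈ 1968.00 px.
The frame scales by 2490/2296 = 1.0845; 1968.00 × 1.0845 ≈ 2134.29 px.

2134 px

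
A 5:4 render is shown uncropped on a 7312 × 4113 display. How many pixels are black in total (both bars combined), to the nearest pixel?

Since 1.250 < 1.778, the render is height-limited.
Content width = 4113 × 5/4 ≈ 5141.2500 px.
Leftover width: 7312 − 5141.2500 = 2170.7500 px.
Bar area = 2170.7500 × 4113 ≈ 8928295 px.

8928295 pixels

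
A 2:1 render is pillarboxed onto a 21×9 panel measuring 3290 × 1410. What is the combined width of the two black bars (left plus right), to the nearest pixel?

2:1 (2.000) < 21×9 (2.333), so the render fills the height.
Content width = 1410 × 2/1 ≈ 2820.00 px.
Black = 3290 − 2820.00 = 470.00 px.

470 px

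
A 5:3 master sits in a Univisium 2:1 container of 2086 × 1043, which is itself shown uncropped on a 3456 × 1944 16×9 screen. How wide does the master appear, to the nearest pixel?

2880 px

5:3 in 2086×1043: fills the height, so the master is 1738.33 × 1043.00.
Univisium 2:1 in 3456×1944: fills the width, so the intermediate becomes 3456.00 × 1728.00 — a scale of ×1.6568.
The master scales with it: width 1738.33 × 1.6568 ≈ 2880.00.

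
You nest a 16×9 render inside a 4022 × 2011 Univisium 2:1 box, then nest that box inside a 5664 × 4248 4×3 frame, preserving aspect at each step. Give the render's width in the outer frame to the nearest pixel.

Inside the 4022×2011 canvas the render is height-limited at 3575.11 × 2011.00.
Univisium 2:1 in 5664×4248: fills the width, so the intermediate becomes 5664.00 × 2832.00 — a scale of ×1.4083.
The render scales with it: width 3575.11 × 1.4083 ≈ 5034.67.

5035 px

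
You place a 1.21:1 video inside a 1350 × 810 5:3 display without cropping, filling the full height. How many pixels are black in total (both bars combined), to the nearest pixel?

299619 pixels

That makes the image 980.1000 px wide (810 × 1.210).
1350 − 980.1000 = 369.9000 px of bars.
Bar area = 369.9000 × 810 ≈ 299619 px.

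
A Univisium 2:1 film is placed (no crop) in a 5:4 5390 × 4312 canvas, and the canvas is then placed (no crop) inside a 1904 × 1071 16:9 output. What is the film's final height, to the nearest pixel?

669 px

First fit — Univisium 2:1 into 5390×4312 spans the width: 5390.00 × 2695.00.
The 5:4 canvas is height-limited in 1904×1071, giving 1338.75 × 1071.00; scale factor 0.2484.
Applying the same ×0.2484: 2695.00 → 669.38.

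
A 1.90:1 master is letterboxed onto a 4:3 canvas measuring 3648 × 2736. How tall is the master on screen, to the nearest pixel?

1.90:1 is wider than 4:3, so it spans the full width.
Content height = 3648 / 1.900 ≈ 1920.00 px.

1920 px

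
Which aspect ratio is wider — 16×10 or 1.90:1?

1.90:1

16×10 = 1.6 and 1.9; 1.9 > 1.6.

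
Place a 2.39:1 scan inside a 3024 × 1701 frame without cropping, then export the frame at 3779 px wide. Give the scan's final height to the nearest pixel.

1581 px

At 3024×1701 the scan is width-limited, so height = 3024 / 2.390 ≈ 1265.27 px.
Resizing to 3779 px wide multiplies everything by 1.2497: 1265.27 → 1581.17 px.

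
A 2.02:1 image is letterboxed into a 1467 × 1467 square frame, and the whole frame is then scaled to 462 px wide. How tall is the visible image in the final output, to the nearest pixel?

229 px

Fitted into 1467×1467, the image spans the width; its height is 1467 / 2.020 ≈ 726.24 px.
Resizing to 462 px wide multiplies everything by 0.3149: 726.24 → 228.71 px.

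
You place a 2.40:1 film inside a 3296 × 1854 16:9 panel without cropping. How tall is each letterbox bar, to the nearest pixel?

2.40:1 (2.400) > 16:9 (1.778), so the film fills the width.
The film is 3296 / 2.400 ≈ 1373.33 px tall.
1854 − 1373.33 = 480.67 px of bars (240.33 each).

240 px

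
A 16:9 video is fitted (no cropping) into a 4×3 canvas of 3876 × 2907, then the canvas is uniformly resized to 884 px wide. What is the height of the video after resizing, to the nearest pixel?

Fitted into 3876×2907, the video spans the width; its height is 3876 × 9/16 ≈ 2180.25 px.
The frame scales by 884/3876 = 0.2281; 2180.25 × 0.2281 ≈ 497.25 px.

497 px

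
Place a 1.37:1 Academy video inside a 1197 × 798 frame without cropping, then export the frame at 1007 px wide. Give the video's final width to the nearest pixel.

In the 1197×798 frame the video fills the height: width = 798 × 1.370 ≈ 1093.26 px.
The frame scales by 1007/1197 = 0.8413; 1093.26 × 0.8413 ≈ 919.73 px.

920 px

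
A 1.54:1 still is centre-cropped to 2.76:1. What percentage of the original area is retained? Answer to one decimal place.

2.76:1 is wider than 1.54:1, so the crop keeps the full width and trims the height.
(1.540)/(2.760) ≈ 0.558 of the area survives.

55.8%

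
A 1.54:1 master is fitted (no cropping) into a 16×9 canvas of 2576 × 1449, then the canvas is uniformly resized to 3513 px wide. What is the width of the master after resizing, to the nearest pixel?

Fitted into 2576×1449, the master spans the height; its width is 1449 × 1.540 ≈ 2231.46 px.
The frame scales by 3513/2576 = 1.3637; 2231.46 × 1.3637 ≈ 3043.14 px.

3043 px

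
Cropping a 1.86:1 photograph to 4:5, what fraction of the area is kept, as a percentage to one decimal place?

Going from 1.86:1 to 4:5 means cutting width while keeping height.
Fraction kept = (0.800)/(1.860) ≈ 43.01%.

43.0%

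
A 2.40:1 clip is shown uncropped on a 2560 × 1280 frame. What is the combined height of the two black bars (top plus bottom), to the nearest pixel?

2.40:1 is wider than Univisium 2:1, so it spans the full width.
The clip is 2560 / 2.400 ≈ 1066.67 px tall.
Black = 1280 − 1066.67 = 213.33 px.

213 px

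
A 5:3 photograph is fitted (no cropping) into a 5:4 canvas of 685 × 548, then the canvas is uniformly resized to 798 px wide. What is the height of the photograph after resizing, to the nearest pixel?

In the 685×548 frame the photograph fills the width: height = 685 × 3/5 ≈ 411.00 px.
Resizing to 798 px wide multiplies everything by 1.1650: 411.00 → 478.80 px.

479 px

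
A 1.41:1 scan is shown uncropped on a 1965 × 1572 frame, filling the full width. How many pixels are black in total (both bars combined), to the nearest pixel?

350523 pixels

Content height = 1965 / 1.410 ≈ 1393.6170 px.
Leftover height: 1572 − 1393.6170 = 178.3830 px.
That's 178.3830 × 1965 ≈ 350523 black pixels.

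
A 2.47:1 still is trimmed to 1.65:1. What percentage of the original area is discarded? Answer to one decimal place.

Going from 2.47:1 to 1.65:1 means cutting width while keeping height.
Fraction kept = (1.650)/(2.470) ≈ 66.80%, so 33.20% is lost.

33.2%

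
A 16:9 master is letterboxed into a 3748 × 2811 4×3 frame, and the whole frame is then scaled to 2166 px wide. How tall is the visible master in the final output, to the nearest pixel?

At 3748×2811 the master is width-limited, so height = 3748 × 9/16 ≈ 2108.25 px.
Resizing to 2166 px wide multiplies everything by 0.5779: 2108.25 → 1218.38 px.

1218 px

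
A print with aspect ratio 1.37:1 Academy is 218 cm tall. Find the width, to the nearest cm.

218 × 1.370 = 298.66.

299 cm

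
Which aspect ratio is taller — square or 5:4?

square

square = 1 and 5:4 = 1.25; 1.25 > 1. The smaller width-to-height ratio is the taller frame.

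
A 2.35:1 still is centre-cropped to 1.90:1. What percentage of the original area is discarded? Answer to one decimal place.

1.90:1 is narrower than 2.35:1, so the crop keeps the full height and trims the width.
(1.900)/(2.350) ≈ 0.809 of the area survives, leaving 19.15% discarded.

19.1%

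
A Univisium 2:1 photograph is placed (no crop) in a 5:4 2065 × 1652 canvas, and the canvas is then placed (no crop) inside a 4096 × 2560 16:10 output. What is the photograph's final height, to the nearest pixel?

Univisium 2:1 in 2065×1652: fills the width, so the photograph is 2065.00 × 1032.50.
Second fit — the 5:4 canvas into 4096×2560 spans the height: 3200.00 × 2560.00 (×1.5496 from 2065×1652).
The photograph scales with it: height 1032.50 × 1.5496 ≈ 1600.00.

1600 px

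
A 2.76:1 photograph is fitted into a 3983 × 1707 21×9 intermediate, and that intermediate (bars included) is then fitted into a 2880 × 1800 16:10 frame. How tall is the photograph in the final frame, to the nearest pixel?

Inside the 3983×1707 canvas the photograph is width-limited at 3983.00 × 1443.12.
The 21×9 canvas is width-limited in 2880×1800, giving 2880.00 × 1234.29; scale factor 0.7231.
Applying the same ×0.7231: 1443.12 → 1043.48.

1043 px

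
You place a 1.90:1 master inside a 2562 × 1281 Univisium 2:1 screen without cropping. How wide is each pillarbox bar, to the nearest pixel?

1.90:1 (1.900) < Univisium 2:1 (2.000), so the master fills the height.
That makes the image 2433.90 px wide (1281 × 1.900).
2562 − 2433.90 = 128.10 px of bars (64.05 each).

64 px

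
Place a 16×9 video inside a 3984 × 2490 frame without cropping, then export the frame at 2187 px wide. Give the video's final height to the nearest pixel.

1230 px

Fitted into 3984×2490, the video spans the width; its height is 3984 × 9/16 ≈ 2241.00 px.
Scaling 3984 → 2187 is ×0.5489, so the height becomes 2241.00 × 0.5489 ≈ 1230.19 px.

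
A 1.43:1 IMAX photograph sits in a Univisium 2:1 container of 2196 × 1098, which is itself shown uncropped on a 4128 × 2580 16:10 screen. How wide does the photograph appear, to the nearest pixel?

2952 px

1.43:1 IMAX in 2196×1098: fills the height, so the photograph is 1570.14 × 1098.00.
Univisium 2:1 in 4128×2580: fills the width, so the intermediate becomes 4128.00 × 2064.00 — a scale of ×1.8798.
The photograph scales with it: width 1570.14 × 1.8798 ≈ 2951.52.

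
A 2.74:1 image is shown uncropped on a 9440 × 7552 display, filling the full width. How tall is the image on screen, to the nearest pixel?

3445 px

Content height = 9440 / 2.740 ≈ 3445.26 px.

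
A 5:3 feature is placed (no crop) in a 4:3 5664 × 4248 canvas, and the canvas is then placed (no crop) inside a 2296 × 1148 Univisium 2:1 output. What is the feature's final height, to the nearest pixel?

918 px

Inside the 5664×4248 canvas the feature is width-limited at 5664.00 × 3398.40.
4:3 in 2296×1148: fills the height, so the intermediate becomes 1530.67 × 1148.00 — a scale of ×0.2702.
The feature scales with it: height 3398.40 × 0.2702 ≈ 918.40.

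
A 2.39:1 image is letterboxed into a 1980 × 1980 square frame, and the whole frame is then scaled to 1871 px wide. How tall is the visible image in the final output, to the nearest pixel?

783 px

At 1980×1980 the image is width-limited, so height = 1980 / 2.390 ≈ 828.45 px.
Resizing to 1871 px wide multiplies everything by 0.9449: 828.45 → 782.85 px.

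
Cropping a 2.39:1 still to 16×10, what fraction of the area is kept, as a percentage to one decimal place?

The height stays; only width is cut (since 16×10 is narrower than 2.39:1).
Fraction kept = (1.600)/(2.390) ≈ 66.95%.

66.9%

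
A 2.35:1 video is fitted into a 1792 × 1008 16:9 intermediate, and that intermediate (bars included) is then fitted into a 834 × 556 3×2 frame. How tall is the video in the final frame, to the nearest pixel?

355 px

First fit — 2.35:1 into 1792×1008 spans the width: 1792.00 × 762.55.
Second fit — the 16:9 canvas into 834×556 spans the width: 834.00 × 469.12 (×0.4654 from 1792×1008).
The video scales with it: height 762.55 × 0.4654 ≈ 354.89.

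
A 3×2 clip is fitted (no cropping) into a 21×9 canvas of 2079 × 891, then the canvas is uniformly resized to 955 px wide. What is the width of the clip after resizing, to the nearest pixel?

614 px

In the 2079×891 frame the clip fills the height: width = 891 × 3/2 ≈ 1336.50 px.
Scaling 2079 → 955 is ×0.4594, so the width becomes 1336.50 × 0.4594 ≈ 613.93 px.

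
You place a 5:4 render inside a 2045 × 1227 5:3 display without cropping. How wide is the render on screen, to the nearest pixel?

Since 1.250 < 1.667, the render is height-limited.
The render is 1227 × 5/4 ≈ 1533.75 px wide.

1534 px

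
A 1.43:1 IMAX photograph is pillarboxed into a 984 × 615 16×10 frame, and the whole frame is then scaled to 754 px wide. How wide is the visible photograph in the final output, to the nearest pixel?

674 px

At 984×615 the photograph is height-limited, so width = 615 × 1.430 ≈ 879.45 px.
The frame scales by 754/984 = 0.7663; 879.45 × 0.7663 ≈ 673.89 px.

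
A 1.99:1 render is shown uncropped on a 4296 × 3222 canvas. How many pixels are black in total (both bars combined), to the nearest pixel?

1.99:1 is wider than 4×3, so it spans the full width.
That makes the image 2158.7940 px tall (4296 / 1.990).
Leftover height: 3222 − 2158.7940 = 1063.2060 px.
That's 1063.2060 × 4296 ≈ 4567533 black pixels.

4567533 pixels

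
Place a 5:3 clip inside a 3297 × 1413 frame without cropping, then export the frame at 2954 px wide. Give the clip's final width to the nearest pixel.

2110 px

In the 3297×1413 frame the clip fills the height: width = 1413 × 5/3 ≈ 2355.00 px.
Scaling 3297 → 2954 is ×0.8960, so the width becomes 2355.00 × 0.8960 ≈ 2110.00 px.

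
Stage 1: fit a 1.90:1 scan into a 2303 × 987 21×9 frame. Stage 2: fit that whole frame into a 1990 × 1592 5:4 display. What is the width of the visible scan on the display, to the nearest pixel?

1620 px

Inside the 2303×987 canvas the scan is height-limited at 1875.30 × 987.00.
Second fit — the 21×9 canvas into 1990×1592 spans the width: 1990.00 × 852.86 (×0.8641 from 2303×987).
The scan scales with it: width 1875.30 × 0.8641 ≈ 1620.43.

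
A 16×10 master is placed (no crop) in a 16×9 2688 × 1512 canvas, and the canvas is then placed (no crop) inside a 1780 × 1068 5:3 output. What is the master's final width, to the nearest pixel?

First fit — 16×10 into 2688×1512 spans the height: 2419.20 × 1512.00.
The 16×9 canvas is width-limited in 1780×1068, giving 1780.00 × 1001.25; scale factor 0.6622.
The master scales with it: width 2419.20 × 0.6622 ≈ 1602.00.

1602 px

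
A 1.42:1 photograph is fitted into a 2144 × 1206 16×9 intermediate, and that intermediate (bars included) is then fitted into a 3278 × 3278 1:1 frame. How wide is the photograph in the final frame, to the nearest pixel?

2618 px

1.42:1 in 2144×1206: fills the height, so the photograph is 1712.52 × 1206.00.
The 16×9 canvas is width-limited in 3278×3278, giving 3278.00 × 1843.88; scale factor 1.5289.
So the photograph's width is 1712.52 × 1.5289 ≈ 2618.30.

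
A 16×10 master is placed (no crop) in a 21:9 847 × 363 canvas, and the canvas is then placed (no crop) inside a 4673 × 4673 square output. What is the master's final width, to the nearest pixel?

3204 px

First fit — 16×10 into 847×363 spans the height: 580.80 × 363.00.
21:9 in 4673×4673: fills the width, so the intermediate becomes 4673.00 × 2002.71 — a scale of ×5.5171.
So the master's width is 580.80 × 5.5171 ≈ 3204.34.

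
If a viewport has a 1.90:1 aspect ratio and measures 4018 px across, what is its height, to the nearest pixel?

2115 px

4018 / 1.900 = 2114.74.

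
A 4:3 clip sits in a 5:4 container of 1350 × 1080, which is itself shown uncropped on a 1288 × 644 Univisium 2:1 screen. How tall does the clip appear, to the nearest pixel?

First fit — 4:3 into 1350×1080 spans the width: 1350.00 × 1012.50.
5:4 in 1288×644: fills the height, so the intermediate becomes 805.00 × 644.00 — a scale of ×0.5963.
Applying the same ×0.5963: 1012.50 → 603.75.

604 px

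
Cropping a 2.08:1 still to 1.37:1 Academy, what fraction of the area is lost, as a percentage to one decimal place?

Going from 2.08:1 to 1.37:1 Academy means cutting width while keeping height.
Area ratio = (1.370)/(2.080) = 65.87%; the remaining 34.13% is cropped out.

34.1%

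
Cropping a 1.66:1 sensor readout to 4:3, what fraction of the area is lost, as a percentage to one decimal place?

Going from 1.66:1 to 4:3 means cutting width while keeping height.
Fraction kept = (1.333)/(1.660) ≈ 80.32%, so 19.68% is lost.

19.7%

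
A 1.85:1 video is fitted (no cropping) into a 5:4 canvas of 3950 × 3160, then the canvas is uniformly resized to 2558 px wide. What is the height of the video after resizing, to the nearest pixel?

1383 px

Fitted into 3950×3160, the video spans the width; its height is 3950 / 1.850 ≈ 2135.14 px.
Scaling 3950 → 2558 is ×0.6476, so the height becomes 2135.14 × 0.6476 ≈ 1382.70 px.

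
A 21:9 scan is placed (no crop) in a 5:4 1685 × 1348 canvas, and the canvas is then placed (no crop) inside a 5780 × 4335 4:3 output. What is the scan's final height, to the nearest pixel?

2322 px

21:9 in 1685×1348: fills the width, so the scan is 1685.00 × 722.14.
5:4 in 5780×4335: fills the height, so the intermediate becomes 5418.75 × 4335.00 — a scale of ×3.2159.
So the scan's height is 722.14 × 3.2159 ≈ 2322.32.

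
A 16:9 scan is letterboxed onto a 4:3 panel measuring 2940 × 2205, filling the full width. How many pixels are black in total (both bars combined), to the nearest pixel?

1620675 pixels

That makes the image 1653.7500 px tall (2940 × 9/16).
Leftover height: 2205 − 1653.7500 = 551.2500 px.
That's 551.2500 × 2940 ≈ 1620675 black pixels.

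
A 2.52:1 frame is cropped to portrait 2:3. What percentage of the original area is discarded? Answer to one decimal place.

The height stays; only width is cut (since portrait 2:3 is narrower than 2.52:1).
Fraction kept = (0.667)/(2.520) ≈ 26.46%, so 73.54% is lost.

73.5%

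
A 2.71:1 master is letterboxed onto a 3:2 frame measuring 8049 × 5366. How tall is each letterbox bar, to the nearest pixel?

1198 px

2.71:1 (2.710) > 3:2 (1.500), so the master fills the width.
Content height = 8049 / 2.710 ≈ 2970.11 px.
5366 − 2970.11 = 2395.89 px of bars (1197.94 each).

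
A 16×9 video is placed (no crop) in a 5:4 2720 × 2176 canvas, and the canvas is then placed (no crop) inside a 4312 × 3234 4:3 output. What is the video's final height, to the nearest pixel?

2274 px

Inside the 2720×2176 canvas the video is width-limited at 2720.00 × 1530.00.
Second fit — the 5:4 canvas into 4312×3234 spans the height: 4042.50 × 3234.00 (×1.4862 from 2720×2176).
The video scales with it: height 1530.00 × 1.4862 ≈ 2273.91.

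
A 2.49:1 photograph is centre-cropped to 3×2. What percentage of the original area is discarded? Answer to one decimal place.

3×2 is narrower than 2.49:1, so the crop keeps the full height and trims the width.
Area ratio = (1.500)/(2.490) = 60.24%; the remaining 39.76% is cropped out.

39.8%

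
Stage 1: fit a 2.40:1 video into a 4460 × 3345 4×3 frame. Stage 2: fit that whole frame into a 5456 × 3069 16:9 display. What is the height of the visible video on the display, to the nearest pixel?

1705 px

Inside the 4460×3345 canvas the video is width-limited at 4460.00 × 1858.33.
4×3 in 5456×3069: fills the height, so the intermediate becomes 4092.00 × 3069.00 — a scale of ×0.9175.
So the video's height is 1858.33 × 0.9175 ≈ 1705.00.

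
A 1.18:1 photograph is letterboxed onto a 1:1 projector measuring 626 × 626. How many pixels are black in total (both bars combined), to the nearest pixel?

59778 pixels

1.18:1 (1.180) > 1:1 (1.000), so the photograph fills the width.
That makes the image 530.5085 px tall (626 / 1.180).
Black = 626 − 530.5085 = 95.4915 px.
Bar area = 95.4915 × 626 ≈ 59778 px.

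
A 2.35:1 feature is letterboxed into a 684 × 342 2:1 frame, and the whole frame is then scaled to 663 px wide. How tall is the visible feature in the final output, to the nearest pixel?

Fitted into 684×342, the feature spans the width; its height is 684 / 2.350 ≈ 291.06 px.
Resizing to 663 px wide multiplies everything by 0.9693: 291.06 → 282.13 px.

282 px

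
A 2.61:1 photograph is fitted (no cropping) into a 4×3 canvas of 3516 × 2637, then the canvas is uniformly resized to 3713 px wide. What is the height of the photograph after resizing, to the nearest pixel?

In the 3516×2637 frame the photograph fills the width: height = 3516 / 2.610 ≈ 1347.13 px.
Scaling 3516 → 3713 is ×1.0560, so the height becomes 1347.13 × 1.0560 ≈ 1422.61 px.

1423 px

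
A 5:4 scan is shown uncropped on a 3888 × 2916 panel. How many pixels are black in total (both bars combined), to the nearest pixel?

708588 pixels

5:4 (1.250) < 4:3 (1.333), so the scan fills the height.
That makes the image 3645.0000 px wide (2916 × 5/4).
3888 − 3645.0000 = 243.0000 px of bars.
Bar area = 243.0000 × 2916 ≈ 708588 px.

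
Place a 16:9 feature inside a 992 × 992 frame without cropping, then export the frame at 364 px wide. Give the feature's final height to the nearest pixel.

Fitted into 992×992, the feature spans the width; its height is 992 × 9/16 ≈ 558.00 px.
The frame scales by 364/992 = 0.3669; 558.00 × 0.3669 ≈ 204.75 px.

205 px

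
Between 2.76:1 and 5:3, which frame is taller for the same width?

5:3

2.76 and 5:3 = 1.667; 2.76 > 1.667. The smaller width-to-height ratio is the taller frame.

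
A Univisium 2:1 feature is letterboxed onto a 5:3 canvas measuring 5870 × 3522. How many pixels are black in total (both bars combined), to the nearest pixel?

3445690 pixels

Univisium 2:1 is wider than 5:3, so it spans the full width.
The feature is 5870 × 1/2 ≈ 2935.0000 px tall.
Black = 3522 − 2935.0000 = 587.0000 px.
That's 587.0000 × 5870 ≈ 3445690 black pixels.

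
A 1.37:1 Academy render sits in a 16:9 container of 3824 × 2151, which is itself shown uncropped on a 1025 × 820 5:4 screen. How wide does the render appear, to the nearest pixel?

First fit — 1.37:1 Academy into 3824×2151 spans the height: 2946.87 × 2151.00.
The 16:9 canvas is width-limited in 1025×820, giving 1025.00 × 576.56; scale factor 0.2680.
Applying the same ×0.2680: 2946.87 → 789.89.

790 px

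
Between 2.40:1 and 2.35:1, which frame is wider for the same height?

2.4 and 2.35; 2.4 > 2.35.

2.40:1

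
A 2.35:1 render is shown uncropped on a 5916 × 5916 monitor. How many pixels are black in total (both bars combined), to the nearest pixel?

20105841 pixels

2.35:1 is wider than 1:1, so it spans the full width.
Content height = 5916 / 2.350 ≈ 2517.4468 px.
5916 − 2517.4468 = 3398.5532 px of bars.
That's 3398.5532 × 5916 ≈ 20105841 black pixels.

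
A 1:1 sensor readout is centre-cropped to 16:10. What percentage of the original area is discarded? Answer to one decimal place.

37.5%

The width stays; only height is cut (since 16:10 is wider than 1:1).
(1.000)/(1.600) ≈ 0.625 of the area survives, leaving 37.50% discarded.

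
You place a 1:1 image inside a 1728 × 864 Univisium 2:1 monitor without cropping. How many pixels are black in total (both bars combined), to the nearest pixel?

1:1 (1.000) < Univisium 2:1 (2.000), so the image fills the height.
The image is 864 × 1/1 ≈ 864.0000 px wide.
Black = 1728 − 864.0000 = 864.0000 px.
Across the 864-px span: 864.0000 × 864 ≈ 746496 px.

746496 pixels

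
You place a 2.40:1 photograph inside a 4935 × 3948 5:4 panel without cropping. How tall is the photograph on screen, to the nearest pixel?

2056 px

2.40:1 is wider than 5:4, so it spans the full width.
The photograph is 4935 / 2.400 ≈ 2056.25 px tall.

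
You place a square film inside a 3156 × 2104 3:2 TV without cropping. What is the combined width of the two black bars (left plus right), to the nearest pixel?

1052 px

Since 1.000 < 1.500, the film is height-limited.
The film is 2104 × 1/1 ≈ 2104.00 px wide.
Black = 3156 − 2104.00 = 1052.00 px.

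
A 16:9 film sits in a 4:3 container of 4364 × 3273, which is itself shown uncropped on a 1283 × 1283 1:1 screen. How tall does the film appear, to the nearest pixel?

First fit — 16:9 into 4364×3273 spans the width: 4364.00 × 2454.75.
4:3 in 1283×1283: fills the width, so the intermediate becomes 1283.00 × 962.25 — a scale of ×0.2940.
So the film's height is 2454.75 × 0.2940 ≈ 721.69.

722 px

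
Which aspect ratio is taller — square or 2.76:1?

square = 1 and 2.76; 2.76 > 1. The smaller width-to-height ratio is the taller frame.

square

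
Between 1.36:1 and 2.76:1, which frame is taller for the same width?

1.36:1

1.36 and 2.76; 2.76 > 1.36. The smaller width-to-height ratio is the taller frame.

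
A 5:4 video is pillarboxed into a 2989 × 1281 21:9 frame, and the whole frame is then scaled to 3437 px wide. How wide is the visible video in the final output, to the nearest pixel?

1841 px

In the 2989×1281 frame the video fills the height: width = 1281 × 5/4 ≈ 1601.25 px.
The frame scales by 3437/2989 = 1.1499; 1601.25 × 1.1499 ≈ 1841.25 px.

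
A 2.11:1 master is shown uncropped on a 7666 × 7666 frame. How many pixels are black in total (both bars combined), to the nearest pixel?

30915634 pixels

Since 2.110 > 1.000, the master is width-limited.
The master is 7666 / 2.110 ≈ 3633.1754 px tall.
Black = 7666 − 3633.1754 = 4032.8246 px.
Across the 7666-px span: 4032.8246 × 7666 ≈ 30915634 px.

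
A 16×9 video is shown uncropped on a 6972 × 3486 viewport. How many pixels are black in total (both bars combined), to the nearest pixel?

2700488 pixels

16×9 is narrower than 2:1, so it spans the full height.
The video is 3486 × 16/9 ≈ 6197.3333 px wide.
Black = 6972 − 6197.3333 = 774.6667 px.
That's 774.6667 × 3486 ≈ 2700488 black pixels.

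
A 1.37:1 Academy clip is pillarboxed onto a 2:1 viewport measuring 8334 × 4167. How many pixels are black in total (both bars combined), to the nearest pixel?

10939250 pixels

1.37:1 Academy is narrower than 2:1, so it spans the full height.
Content width = 4167 × 1.370 ≈ 5708.7900 px.
8334 − 5708.7900 = 2625.2100 px of bars.
Bar area = 2625.2100 × 4167 ≈ 10939250 px.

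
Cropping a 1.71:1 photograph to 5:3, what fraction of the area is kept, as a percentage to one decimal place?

The height stays; only width is cut (since 5:3 is narrower than 1.71:1).
(1.667)/(1.710) ≈ 0.975 of the area survives.

97.5%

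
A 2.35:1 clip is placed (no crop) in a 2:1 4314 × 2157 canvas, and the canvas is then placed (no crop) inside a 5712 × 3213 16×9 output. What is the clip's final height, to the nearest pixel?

2.35:1 in 4314×2157: fills the width, so the clip is 4314.00 × 1835.74.
Second fit — the 2:1 canvas into 5712×3213 spans the width: 5712.00 × 2856.00 (×1.3241 from 4314×2157).
The clip scales with it: height 1835.74 × 1.3241 ≈ 2430.64.

2431 px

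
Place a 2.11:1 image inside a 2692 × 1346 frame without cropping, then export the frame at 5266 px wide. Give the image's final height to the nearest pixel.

In the 2692×1346 frame the image fills the width: height = 2692 / 2.110 ≈ 1275.83 px.
The frame scales by 5266/2692 = 1.9562; 1275.83 × 1.9562 ≈ 2495.73 px.

2496 px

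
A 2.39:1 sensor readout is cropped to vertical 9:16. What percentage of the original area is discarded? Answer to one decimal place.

vertical 9:16 is narrower than 2.39:1, so the crop keeps the full height and trims the width.
Fraction kept = (0.562)/(2.390) ≈ 23.54%, so 76.46% is lost.

76.5%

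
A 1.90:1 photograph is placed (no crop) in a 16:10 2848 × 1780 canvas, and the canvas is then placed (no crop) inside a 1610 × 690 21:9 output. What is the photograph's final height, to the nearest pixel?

581 px

1.90:1 in 2848×1780: fills the width, so the photograph is 2848.00 × 1498.95.
Second fit — the 16:10 canvas into 1610×690 spans the height: 1104.00 × 690.00 (×0.3876 from 2848×1780).
So the photograph's height is 1498.95 × 0.3876 ≈ 581.05.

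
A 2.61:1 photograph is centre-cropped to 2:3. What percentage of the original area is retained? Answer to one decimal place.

25.5%

Going from 2.61:1 to 2:3 means cutting width while keeping height.
Area ratio = (0.667)/(2.610) = 25.54% retained.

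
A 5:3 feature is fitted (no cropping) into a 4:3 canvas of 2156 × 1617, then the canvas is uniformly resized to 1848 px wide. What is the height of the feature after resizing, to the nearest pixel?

In the 2156×1617 frame the feature fills the width: height = 2156 × 3/5 ≈ 1293.60 px.
Resizing to 1848 px wide multiplies everything by 0.8571: 1293.60 → 1108.80 px.

1109 px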